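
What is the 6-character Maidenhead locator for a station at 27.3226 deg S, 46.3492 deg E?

Shift to the Maidenhead origin (180°W, 90°S): lon 226.3492, lat 62.6774.
Field (20°×10°, letters A–R): lon ⌊226.3492/20⌋ = 11 → L; lat ⌊62.6774/10⌋ = 6 → G.
Square (2°×1°, digits 0–9): lon ⌊6.3492/2⌋ = 3; lat ⌊2.6774/1⌋ = 2.
Subsquare (5′×2.5′, letters a–x): lon ⌊0.3492/0.0833333⌋ = 4 → e; lat ⌊0.6774/0.0416667⌋ = 16 → q.

LG32eq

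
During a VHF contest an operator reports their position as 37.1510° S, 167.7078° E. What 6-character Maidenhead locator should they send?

RF32uu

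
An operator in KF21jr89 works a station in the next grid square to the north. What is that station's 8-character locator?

Latitude extended square 9; +1 → 10, wraps to 0, carry into subsquare.
Latitude subsquare r = 17; +1 → 18 = s.
The longitude characters are unchanged.

KF21js80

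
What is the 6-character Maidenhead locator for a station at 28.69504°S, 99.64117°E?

NG91th

Shift to the Maidenhead origin (180°W, 90°S): lon 279.6412, lat 61.3050.
Field: 279.6412/20 → 13 → N, 61.3050/10 → 6 → G; chars NG.
Square: 19.6412/2 → 9, 1.3050/1 → 1; chars 91.
Subsquare: 1.6412/0.0833333 → 19 → t, 0.3050/0.0416667 → 7 → h; chars th.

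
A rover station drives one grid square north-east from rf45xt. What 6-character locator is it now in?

RF55au

Longitude subsquare x = 23; +1 → 24, wraps to 0 = a, carry into square.
Longitude square 4; +1 → 5.
Latitude subsquare t = 19; +1 → 20 = u.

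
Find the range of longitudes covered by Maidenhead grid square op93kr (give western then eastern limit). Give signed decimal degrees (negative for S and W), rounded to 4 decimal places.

118.8333, 118.9167

Field O=14, P=15: +14·20° lon, +15·10° lat → SW at lon 100°, lat 60°.
Square 9, 3: +9·2° lon, +3·1° lat → SW at lon 118°, lat 63°.
Subsquare k=10, r=17: +10·0.0833333° lon, +17·0.0416667° lat → SW at lon 118.833°, lat 63.7083°.
Cell spans 0.0833333° lon × 0.0416667° lat.
west 118.8333, east 118.9167.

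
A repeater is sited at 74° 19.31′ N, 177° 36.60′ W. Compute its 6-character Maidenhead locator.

Add 180° to longitude and 90° to latitude: 2.3900, 164.3218.
Field: lon ⌊2.3900/20⌋ = 0 → A; lat ⌊164.3218/10⌋ = 16 → Q.
Square: lon ⌊2.3900/2⌋ = 1; lat ⌊4.3218/1⌋ = 4.
Subsquare: lon ⌊0.3900/0.0833333⌋ = 4 → e; lat ⌊0.3218/0.0416667⌋ = 7 → h.

AQ14eh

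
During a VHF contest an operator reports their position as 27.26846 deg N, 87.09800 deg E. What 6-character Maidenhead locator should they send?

Add 180° to longitude and 90° to latitude: 267.0980, 117.2685.
Field (20°×10°, letters A–R): 267.0980/20 → 13 → N, 117.2685/10 → 11 → L; chars NL.
Square (2°×1°, digits 0–9): 7.0980/2 → 3, 7.2685/1 → 7; chars 37.
Subsquare (5′×2.5′, letters a–x): 1.0980/0.0833333 → 13 → n, 0.2685/0.0416667 → 6 → g; chars ng.

NL37ng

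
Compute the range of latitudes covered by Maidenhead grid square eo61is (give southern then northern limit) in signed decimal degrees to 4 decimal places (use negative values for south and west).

51.7500, 51.7917

Field E=4, O=14: +4·20° lon, +14·10° lat → SW at lon -100°, lat 50°.
Square 6, 1: +6·2° lon, +1·1° lat → SW at lon -88°, lat 51°.
Subsquare i=8, s=18: +8·0.0833333° lon, +18·0.0416667° lat → SW at lon -87.3333°, lat 51.75°.
Cell spans 0.0833333° lon × 0.0416667° lat.
south 51.7500, north 51.7917.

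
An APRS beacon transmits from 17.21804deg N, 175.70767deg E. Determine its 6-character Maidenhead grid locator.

RK77uf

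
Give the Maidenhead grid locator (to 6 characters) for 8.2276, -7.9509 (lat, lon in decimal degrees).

IJ68af

Offset from 180°W / 90°S: lon 172.0491°, lat 98.2276°.
Field: 172.0491/20 → 8 → I, 98.2276/10 → 9 → J; chars IJ.
Square: 12.0491/2 → 6, 8.2276/1 → 8; chars 68.
Subsquare: 0.0491/0.0833333 → 0 → a, 0.2276/0.0416667 → 5 → f; chars af.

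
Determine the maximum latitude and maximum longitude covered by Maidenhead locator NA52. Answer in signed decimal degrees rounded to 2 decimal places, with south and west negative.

-87.00, 92.00

Field N=13, A=0: +13·20° lon, +0·10° lat → SW at lon 80°, lat -90°.
Square 5, 2: +5·2° lon, +2·1° lat → SW at lon 90°, lat -88°.
Cell spans 2° lon × 1° lat. NE corner is SW corner plus one full cell.
latitude -87.00, longitude 92.00.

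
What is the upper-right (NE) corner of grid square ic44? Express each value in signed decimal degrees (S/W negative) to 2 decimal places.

-65.00, -10.00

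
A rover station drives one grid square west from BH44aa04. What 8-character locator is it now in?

Longitude extended square 0; −1 → -1, wraps to 9, carry into subsquare.
Longitude subsquare a = 0; −1 → -1, wraps to 23 = x, carry into square.
Longitude square 4; −1 → 3.
The latitude characters are unchanged.

BH34xa94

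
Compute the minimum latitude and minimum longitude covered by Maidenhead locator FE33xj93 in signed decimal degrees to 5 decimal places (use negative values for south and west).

-46.61250, -72.00833

Field F=5, E=4: +5·20° lon, +4·10° lat → SW at lon -80°, lat -50°.
Square 3, 3: +3·2° lon, +3·1° lat → SW at lon -74°, lat -47°.
Subsquare x=23, j=9: +23·0.0833333° lon, +9·0.0416667° lat → SW at lon -72.0833°, lat -46.625°.
Extended square 9, 3: +9·0.00833333° lon, +3·0.00416667° lat → SW at lon -72.0083°, lat -46.6125°.
latitude -46.61250, longitude -72.00833.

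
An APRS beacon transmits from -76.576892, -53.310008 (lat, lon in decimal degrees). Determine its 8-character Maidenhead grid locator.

Offset from 180°W / 90°S: lon 126.68999°, lat 13.42311°.
Field (20°×10°, letters A–R): 126.68999/20 → 6 → G, 13.42311/10 → 1 → B; chars GB.
Square (2°×1°, digits 0–9): 6.68999/2 → 3, 3.42311/1 → 3; chars 33.
Subsquare (5′×2.5′, letters a–x): 0.68999/0.0833333 → 8 → i, 0.42311/0.0416667 → 10 → k; chars ik.
Extended square (30″×15″, digits 0–9): 0.02333/0.00833333 → 2, 0.00644/0.00416667 → 1; chars 21.

GB33ik21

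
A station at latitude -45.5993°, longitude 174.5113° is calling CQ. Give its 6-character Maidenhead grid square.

RE74gj

Offset from 180°W / 90°S: lon 354.5113°, lat 44.4007°.
Field: 354.5113/20 → 17 → R, 44.4007/10 → 4 → E; chars RE.
Square: 14.5113/2 → 7, 4.4007/1 → 4; chars 74.
Subsquare: 0.5113/0.0833333 → 6 → g, 0.4007/0.0416667 → 9 → j; chars gj.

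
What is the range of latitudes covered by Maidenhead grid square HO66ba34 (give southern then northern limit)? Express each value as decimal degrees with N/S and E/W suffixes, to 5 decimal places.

56.01667° N, 56.02083° N

Field H=7, O=14: +7·20° lon, +14·10° lat → SW at lon -40°, lat 50°.
Square 6, 6: +6·2° lon, +6·1° lat → SW at lon -28°, lat 56°.
Subsquare b=1, a=0: +1·0.0833333° lon, +0·0.0416667° lat → SW at lon -27.9167°, lat 56°.
Extended square 3, 4: +3·0.00833333° lon, +4·0.00416667° lat → SW at lon -27.8917°, lat 56.0167°.
Cell spans 0.00833333° lon × 0.00416667° lat.
south 56.01667° N, north 56.02083° N.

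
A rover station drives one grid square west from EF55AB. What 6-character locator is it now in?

EF45xb

Longitude subsquare a = 0; −1 → -1, wraps to 23 = x, carry into square.
Longitude square 5; −1 → 4.
The latitude characters are unchanged.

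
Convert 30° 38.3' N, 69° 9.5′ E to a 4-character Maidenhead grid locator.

MM40

Add 180° to longitude and 90° to latitude: 249.16, 120.64.
Field: 249.16/20 → 12 → M, 120.64/10 → 12 → M; chars MM.
Square: 9.16/2 → 4, 0.64/1 → 0; chars 40.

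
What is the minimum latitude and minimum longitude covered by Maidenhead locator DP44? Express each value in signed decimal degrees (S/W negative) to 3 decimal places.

Field D=3, P=15: +3·20° lon, +15·10° lat → SW at lon -120°, lat 60°.
Square 4, 4: +4·2° lon, +4·1° lat → SW at lon -112°, lat 64°.
latitude 64.000, longitude -112.000.

64.000, -112.000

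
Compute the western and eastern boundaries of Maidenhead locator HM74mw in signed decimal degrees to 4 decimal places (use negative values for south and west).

-25.0000, -24.9167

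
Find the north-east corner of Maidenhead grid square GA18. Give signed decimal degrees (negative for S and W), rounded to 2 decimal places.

-81.00, -56.00

Field G=6, A=0: +6·20° lon, +0·10° lat → SW at lon -60°, lat -90°.
Square 1, 8: +1·2° lon, +8·1° lat → SW at lon -58°, lat -82°.
Cell spans 2° lon × 1° lat. NE corner is SW corner plus one full cell.
latitude -81.00, longitude -56.00.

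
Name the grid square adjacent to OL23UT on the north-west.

Longitude subsquare u = 20; −1 → 19 = t.
Latitude subsquare t = 19; +1 → 20 = u.

OL23tu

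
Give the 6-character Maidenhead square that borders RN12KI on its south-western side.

Longitude subsquare k = 10; −1 → 9 = j.
Latitude subsquare i = 8; −1 → 7 = h.

RN12jh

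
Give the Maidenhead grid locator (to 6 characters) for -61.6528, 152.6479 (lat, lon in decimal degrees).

Offset from 180°W / 90°S: lon 332.6479°, lat 28.3472°.
Field (20°×10°, letters A–R): lon ⌊332.6479/20⌋ = 16 → Q; lat ⌊28.3472/10⌋ = 2 → C.
Square (2°×1°, digits 0–9): lon ⌊12.6479/2⌋ = 6; lat ⌊8.3472/1⌋ = 8.
Subsquare (5′×2.5′, letters a–x): lon ⌊0.6479/0.0833333⌋ = 7 → h; lat ⌊0.3472/0.0416667⌋ = 8 → i.

QC68hi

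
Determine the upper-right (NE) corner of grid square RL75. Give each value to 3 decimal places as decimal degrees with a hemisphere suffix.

Field R=17, L=11: +17·20° lon, +11·10° lat → SW at lon 160°, lat 20°.
Square 7, 5: +7·2° lon, +5·1° lat → SW at lon 174°, lat 25°.
Cell spans 2° lon × 1° lat. NE corner is SW corner plus one full cell.
latitude 26.000° N, longitude 176.000° E.

26.000° N, 176.000° E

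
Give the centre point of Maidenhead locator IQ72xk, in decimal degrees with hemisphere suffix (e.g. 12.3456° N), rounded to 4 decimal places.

72.4375° N, 4.0417° W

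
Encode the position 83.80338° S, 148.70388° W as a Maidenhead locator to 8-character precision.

BA56pe57

Shift to the Maidenhead origin (180°W, 90°S): lon 31.29612, lat 6.19662.
Field: 31.29612/20 → 1 → B, 6.19662/10 → 0 → A; chars BA.
Square: 11.29612/2 → 5, 6.19662/1 → 6; chars 56.
Subsquare: 1.29612/0.0833333 → 15 → p, 0.19662/0.0416667 → 4 → e; chars pe.
Extended square: 0.04612/0.00833333 → 5, 0.02995/0.00416667 → 7; chars 57.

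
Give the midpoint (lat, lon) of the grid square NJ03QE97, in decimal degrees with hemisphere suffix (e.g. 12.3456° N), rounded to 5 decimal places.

Field N=13, J=9: +13·20° lon, +9·10° lat → SW at lon 80°, lat 0°.
Square 0, 3: +0·2° lon, +3·1° lat → SW at lon 80°, lat 3°.
Subsquare q=16, e=4: +16·0.0833333° lon, +4·0.0416667° lat → SW at lon 81.3333°, lat 3.16667°.
Extended square 9, 7: +9·0.00833333° lon, +7·0.00416667° lat → SW at lon 81.4083°, lat 3.19583°.
Cell spans 0.00833333° lon × 0.00416667° lat. Centre is SW corner plus half of each.
latitude 3.19792° N, longitude 81.41250° E.

3.19792° N, 81.41250° E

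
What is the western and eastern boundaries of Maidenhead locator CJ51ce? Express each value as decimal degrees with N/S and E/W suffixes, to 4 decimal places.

129.8333° W, 129.7500° W

Field C=2, J=9: +2·20° lon, +9·10° lat → SW at lon -140°, lat 0°.
Square 5, 1: +5·2° lon, +1·1° lat → SW at lon -130°, lat 1°.
Subsquare c=2, e=4: +2·0.0833333° lon, +4·0.0416667° lat → SW at lon -129.833°, lat 1.16667°.
Cell spans 0.0833333° lon × 0.0416667° lat.
west 129.8333° W, east 129.7500° W.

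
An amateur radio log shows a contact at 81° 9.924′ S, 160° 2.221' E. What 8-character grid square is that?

RA08au40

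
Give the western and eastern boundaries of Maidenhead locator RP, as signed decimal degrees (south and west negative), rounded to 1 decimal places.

Field R=17, P=15: +17·20° lon, +15·10° lat → SW at lon 160°, lat 60°.
Cell spans 20° lon × 10° lat.
west 160.0, east 180.0.

160.0, 180.0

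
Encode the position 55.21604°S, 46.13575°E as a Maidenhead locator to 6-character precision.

LD34bs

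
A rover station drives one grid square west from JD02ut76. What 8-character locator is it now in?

JD02ut66

Longitude extended square 7; −1 → 6.
The latitude characters are unchanged.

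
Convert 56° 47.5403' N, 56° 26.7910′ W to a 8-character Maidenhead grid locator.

Offset from 180°W / 90°S: lon 123.55348°, lat 146.79234°.
Field: 123.55348/20 → 6 → G, 146.79234/10 → 14 → O; chars GO.
Square: 3.55348/2 → 1, 6.79234/1 → 6; chars 16.
Subsquare: 1.55348/0.0833333 → 18 → s, 0.79234/0.0416667 → 19 → t; chars st.
Extended square: 0.05348/0.00833333 → 6, 0.00067/0.00416667 → 0; chars 60.

GO16st60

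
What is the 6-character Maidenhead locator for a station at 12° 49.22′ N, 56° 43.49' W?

GK12pt

Shift to the Maidenhead origin (180°W, 90°S): lon 123.2752, lat 102.8203.
Field (20°×10°, letters A–R): lon ⌊123.2752/20⌋ = 6 → G; lat ⌊102.8203/10⌋ = 10 → K.
Square (2°×1°, digits 0–9): lon ⌊3.2752/2⌋ = 1; lat ⌊2.8203/1⌋ = 2.
Subsquare (5′×2.5′, letters a–x): lon ⌊1.2752/0.0833333⌋ = 15 → p; lat ⌊0.8203/0.0416667⌋ = 19 → t.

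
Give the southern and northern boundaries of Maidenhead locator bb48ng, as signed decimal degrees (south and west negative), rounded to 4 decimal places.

Field B=1, B=1: +1·20° lon, +1·10° lat → SW at lon -160°, lat -80°.
Square 4, 8: +4·2° lon, +8·1° lat → SW at lon -152°, lat -72°.
Subsquare n=13, g=6: +13·0.0833333° lon, +6·0.0416667° lat → SW at lon -150.917°, lat -71.75°.
Cell spans 0.0833333° lon × 0.0416667° lat.
south -71.7500, north -71.7083.

-71.7500, -71.7083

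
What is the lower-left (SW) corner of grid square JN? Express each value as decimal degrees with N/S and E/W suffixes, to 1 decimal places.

Field J=9, N=13: +9·20° lon, +13·10° lat → SW at lon 0°, lat 40°.
latitude 40.0° N, longitude 0.0° E.

40.0° N, 0.0° E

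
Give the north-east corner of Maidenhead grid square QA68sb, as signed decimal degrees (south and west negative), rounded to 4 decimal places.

Field Q=16, A=0: +16·20° lon, +0·10° lat → SW at lon 140°, lat -90°.
Square 6, 8: +6·2° lon, +8·1° lat → SW at lon 152°, lat -82°.
Subsquare s=18, b=1: +18·0.0833333° lon, +1·0.0416667° lat → SW at lon 153.5°, lat -81.9583°.
Cell spans 0.0833333° lon × 0.0416667° lat. NE corner is SW corner plus one full cell.
latitude -81.9167, longitude 153.5833.

-81.9167, 153.5833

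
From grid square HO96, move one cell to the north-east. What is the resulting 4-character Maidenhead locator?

IO07

Longitude square 9; +1 → 10, wraps to 0, carry into field.
Longitude field H = 7; +1 → 8 = I.
Latitude square 6; +1 → 7.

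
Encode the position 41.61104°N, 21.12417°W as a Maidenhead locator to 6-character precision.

Shift to the Maidenhead origin (180°W, 90°S): lon 158.8758, lat 131.6110.
Field: lon ⌊158.8758/20⌋ = 7 → H; lat ⌊131.6110/10⌋ = 13 → N.
Square: lon ⌊18.8758/2⌋ = 9; lat ⌊1.6110/1⌋ = 1.
Subsquare: lon ⌊0.8758/0.0833333⌋ = 10 → k; lat ⌊0.6110/0.0416667⌋ = 14 → o.

HN91ko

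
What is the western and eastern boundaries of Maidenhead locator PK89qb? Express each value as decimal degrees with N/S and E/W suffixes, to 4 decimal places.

137.3333° E, 137.4167° E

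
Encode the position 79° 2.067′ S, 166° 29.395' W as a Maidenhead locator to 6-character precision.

Add 180° to longitude and 90° to latitude: 13.5101, 10.9655.
Field: 13.5101/20 → 0 → A, 10.9655/10 → 1 → B; chars AB.
Square: 13.5101/2 → 6, 0.9655/1 → 0; chars 60.
Subsquare: 1.5101/0.0833333 → 18 → s, 0.9655/0.0416667 → 23 → x; chars sx.

AB60sx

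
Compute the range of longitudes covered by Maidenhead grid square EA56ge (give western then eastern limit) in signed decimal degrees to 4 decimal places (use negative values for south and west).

Field E=4, A=0: +4·20° lon, +0·10° lat → SW at lon -100°, lat -90°.
Square 5, 6: +5·2° lon, +6·1° lat → SW at lon -90°, lat -84°.
Subsquare g=6, e=4: +6·0.0833333° lon, +4·0.0416667° lat → SW at lon -89.5°, lat -83.8333°.
Cell spans 0.0833333° lon × 0.0416667° lat.
west -89.5000, east -89.4167.

-89.5000, -89.4167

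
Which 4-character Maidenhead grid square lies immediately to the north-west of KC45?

Longitude square 4; −1 → 3.
Latitude square 5; +1 → 6.

KC36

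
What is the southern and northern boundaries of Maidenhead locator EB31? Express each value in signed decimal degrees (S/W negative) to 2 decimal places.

-79.00, -78.00

Field E=4, B=1: +4·20° lon, +1·10° lat → SW at lon -100°, lat -80°.
Square 3, 1: +3·2° lon, +1·1° lat → SW at lon -94°, lat -79°.
Cell spans 2° lon × 1° lat.
south -79.00, north -78.00.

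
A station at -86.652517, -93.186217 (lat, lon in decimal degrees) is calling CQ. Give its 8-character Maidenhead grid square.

EA33ji73

Add 180° to longitude and 90° to latitude: 86.81378, 3.34748.
Field: lon ⌊86.81378/20⌋ = 4 → E; lat ⌊3.34748/10⌋ = 0 → A.
Square: lon ⌊6.81378/2⌋ = 3; lat ⌊3.34748/1⌋ = 3.
Subsquare: lon ⌊0.81378/0.0833333⌋ = 9 → j; lat ⌊0.34748/0.0416667⌋ = 8 → i.
Extended square: lon ⌊0.06378/0.00833333⌋ = 7; lat ⌊0.01415/0.00416667⌋ = 3.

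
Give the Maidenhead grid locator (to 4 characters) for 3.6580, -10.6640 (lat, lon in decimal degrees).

IJ43

Offset from 180°W / 90°S: lon 169.34°, lat 93.66°.
Field: 169.34/20 → 8 → I, 93.66/10 → 9 → J; chars IJ.
Square: 9.34/2 → 4, 3.66/1 → 3; chars 43.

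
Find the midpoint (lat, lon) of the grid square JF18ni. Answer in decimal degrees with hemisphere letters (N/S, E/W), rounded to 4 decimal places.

31.6458° S, 3.1250° E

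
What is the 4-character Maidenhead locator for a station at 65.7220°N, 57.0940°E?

Offset from 180°W / 90°S: lon 237.09°, lat 155.72°.
Field: lon ⌊237.09/20⌋ = 11 → L; lat ⌊155.72/10⌋ = 15 → P.
Square: lon ⌊17.09/2⌋ = 8; lat ⌊5.72/1⌋ = 5.

LP85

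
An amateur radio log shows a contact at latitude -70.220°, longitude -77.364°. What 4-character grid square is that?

FB19

Shift to the Maidenhead origin (180°W, 90°S): lon 102.64, lat 19.78.
Field (20°×10°, letters A–R): 102.64/20 → 5 → F, 19.78/10 → 1 → B; chars FB.
Square (2°×1°, digits 0–9): 2.64/2 → 1, 9.78/1 → 9; chars 19.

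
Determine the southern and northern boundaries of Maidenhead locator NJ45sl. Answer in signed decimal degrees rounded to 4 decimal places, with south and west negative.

Field N=13, J=9: +13·20° lon, +9·10° lat → SW at lon 80°, lat 0°.
Square 4, 5: +4·2° lon, +5·1° lat → SW at lon 88°, lat 5°.
Subsquare s=18, l=11: +18·0.0833333° lon, +11·0.0416667° lat → SW at lon 89.5°, lat 5.45833°.
Cell spans 0.0833333° lon × 0.0416667° lat.
south 5.4583, north 5.5000.

5.4583, 5.5000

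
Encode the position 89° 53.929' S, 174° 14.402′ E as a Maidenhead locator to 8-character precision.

Offset from 180°W / 90°S: lon 354.24003°, lat 0.10118°.
Field: lon ⌊354.24003/20⌋ = 17 → R; lat ⌊0.10118/10⌋ = 0 → A.
Square: lon ⌊14.24003/2⌋ = 7; lat ⌊0.10118/1⌋ = 0.
Subsquare: lon ⌊0.24003/0.0833333⌋ = 2 → c; lat ⌊0.10118/0.0416667⌋ = 2 → c.
Extended square: lon ⌊0.07337/0.00833333⌋ = 8; lat ⌊0.01785/0.00416667⌋ = 4.

RA70cc84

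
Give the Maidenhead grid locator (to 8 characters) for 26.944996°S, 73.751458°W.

FG33cb93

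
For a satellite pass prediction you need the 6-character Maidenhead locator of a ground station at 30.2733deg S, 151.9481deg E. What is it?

QF59xr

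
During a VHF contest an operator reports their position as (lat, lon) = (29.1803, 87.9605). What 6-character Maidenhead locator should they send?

NL39xe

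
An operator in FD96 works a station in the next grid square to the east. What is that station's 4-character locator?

GD06

Longitude square 9; +1 → 10, wraps to 0, carry into field.
Longitude field F = 5; +1 → 6 = G.
The latitude characters are unchanged.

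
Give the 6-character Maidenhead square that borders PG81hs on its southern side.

Latitude subsquare s = 18; −1 → 17 = r.
The longitude characters are unchanged.

PG81hr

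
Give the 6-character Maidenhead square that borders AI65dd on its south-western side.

Longitude subsquare d = 3; −1 → 2 = c.
Latitude subsquare d = 3; −1 → 2 = c.

AI65cc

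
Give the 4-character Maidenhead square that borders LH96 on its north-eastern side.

Longitude square 9; +1 → 10, wraps to 0, carry into field.
Longitude field L = 11; +1 → 12 = M.
Latitude square 6; +1 → 7.

MH07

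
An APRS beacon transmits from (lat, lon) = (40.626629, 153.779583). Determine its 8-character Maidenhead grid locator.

QN60vp30

Shift to the Maidenhead origin (180°W, 90°S): lon 333.77958, lat 130.62663.
Field (20°×10°, letters A–R): lon ⌊333.77958/20⌋ = 16 → Q; lat ⌊130.62663/10⌋ = 13 → N.
Square (2°×1°, digits 0–9): lon ⌊13.77958/2⌋ = 6; lat ⌊0.62663/1⌋ = 0.
Subsquare (5′×2.5′, letters a–x): lon ⌊1.77958/0.0833333⌋ = 21 → v; lat ⌊0.62663/0.0416667⌋ = 15 → p.
Extended square (30″×15″, digits 0–9): lon ⌊0.02958/0.00833333⌋ = 3; lat ⌊0.00163/0.00416667⌋ = 0.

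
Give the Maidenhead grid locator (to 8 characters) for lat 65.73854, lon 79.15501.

Offset from 180°W / 90°S: lon 259.15501°, lat 155.73854°.
Field: 259.15501/20 → 12 → M, 155.73854/10 → 15 → P; chars MP.
Square: 19.15501/2 → 9, 5.73854/1 → 5; chars 95.
Subsquare: 1.15501/0.0833333 → 13 → n, 0.73854/0.0416667 → 17 → r; chars nr.
Extended square: 0.07168/0.00833333 → 8, 0.03021/0.00416667 → 7; chars 87.

MP95nr87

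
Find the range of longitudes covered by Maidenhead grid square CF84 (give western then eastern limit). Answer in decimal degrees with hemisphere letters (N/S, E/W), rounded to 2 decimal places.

124.00° W, 122.00° W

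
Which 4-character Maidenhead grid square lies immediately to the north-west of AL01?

RL92

Longitude square 0; −1 → -1, wraps to 9, carry into field.
Longitude field A = 0; −1 → -1, wraps to 17 = R, wrapping around the antimeridian.
Latitude square 1; +1 → 2.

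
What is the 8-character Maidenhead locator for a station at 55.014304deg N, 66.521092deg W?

Add 180° to longitude and 90° to latitude: 113.47891, 145.01430.
Field: 113.47891/20 → 5 → F, 145.01430/10 → 14 → O; chars FO.
Square: 13.47891/2 → 6, 5.01430/1 → 5; chars 65.
Subsquare: 1.47891/0.0833333 → 17 → r, 0.01430/0.0416667 → 0 → a; chars ra.
Extended square: 0.06224/0.00833333 → 7, 0.01430/0.00416667 → 3; chars 73.

FO65ra73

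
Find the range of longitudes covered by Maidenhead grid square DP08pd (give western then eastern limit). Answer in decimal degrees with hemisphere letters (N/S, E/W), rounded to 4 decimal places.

118.7500° W, 118.6667° W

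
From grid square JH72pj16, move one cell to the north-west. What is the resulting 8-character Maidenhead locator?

Longitude extended square 1; −1 → 0.
Latitude extended square 6; +1 → 7.

JH72pj07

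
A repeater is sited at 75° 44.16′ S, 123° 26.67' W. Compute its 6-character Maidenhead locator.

Offset from 180°W / 90°S: lon 56.5555°, lat 14.2640°.
Field (20°×10°, letters A–R): lon ⌊56.5555/20⌋ = 2 → C; lat ⌊14.2640/10⌋ = 1 → B.
Square (2°×1°, digits 0–9): lon ⌊16.5555/2⌋ = 8; lat ⌊4.2640/1⌋ = 4.
Subsquare (5′×2.5′, letters a–x): lon ⌊0.5555/0.0833333⌋ = 6 → g; lat ⌊0.2640/0.0416667⌋ = 6 → g.

CB84gg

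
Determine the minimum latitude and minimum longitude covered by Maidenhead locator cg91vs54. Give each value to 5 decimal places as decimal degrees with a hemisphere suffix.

28.23333° S, 120.20833° W

Field C=2, G=6: +2·20° lon, +6·10° lat → SW at lon -140°, lat -30°.
Square 9, 1: +9·2° lon, +1·1° lat → SW at lon -122°, lat -29°.
Subsquare v=21, s=18: +21·0.0833333° lon, +18·0.0416667° lat → SW at lon -120.25°, lat -28.25°.
Extended square 5, 4: +5·0.00833333° lon, +4·0.00416667° lat → SW at lon -120.208°, lat -28.2333°.
latitude 28.23333° S, longitude 120.20833° W.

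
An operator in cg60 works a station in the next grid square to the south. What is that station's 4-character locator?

CF69

Latitude square 0; −1 → -1, wraps to 9, carry into field.
Latitude field G = 6; −1 → 5 = F.
The longitude characters are unchanged.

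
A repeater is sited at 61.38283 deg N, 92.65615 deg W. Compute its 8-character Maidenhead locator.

Offset from 180°W / 90°S: lon 87.34385°, lat 151.38283°.
Field (20°×10°, letters A–R): lon ⌊87.34385/20⌋ = 4 → E; lat ⌊151.38283/10⌋ = 15 → P.
Square (2°×1°, digits 0–9): lon ⌊7.34385/2⌋ = 3; lat ⌊1.38283/1⌋ = 1.
Subsquare (5′×2.5′, letters a–x): lon ⌊1.34385/0.0833333⌋ = 16 → q; lat ⌊0.38283/0.0416667⌋ = 9 → j.
Extended square (30″×15″, digits 0–9): lon ⌊0.01052/0.00833333⌋ = 1; lat ⌊0.00783/0.00416667⌋ = 1.

EP31qj11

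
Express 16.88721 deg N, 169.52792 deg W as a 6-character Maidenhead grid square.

AK56fv

Add 180° to longitude and 90° to latitude: 10.4721, 106.8872.
Field: 10.4721/20 → 0 → A, 106.8872/10 → 10 → K; chars AK.
Square: 10.4721/2 → 5, 6.8872/1 → 6; chars 56.
Subsquare: 0.4721/0.0833333 → 5 → f, 0.8872/0.0416667 → 21 → v; chars fv.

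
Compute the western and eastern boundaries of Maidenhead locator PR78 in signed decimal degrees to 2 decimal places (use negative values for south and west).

Field P=15, R=17: +15·20° lon, +17·10° lat → SW at lon 120°, lat 80°.
Square 7, 8: +7·2° lon, +8·1° lat → SW at lon 134°, lat 88°.
Cell spans 2° lon × 1° lat.
west 134.00, east 136.00.

134.00, 136.00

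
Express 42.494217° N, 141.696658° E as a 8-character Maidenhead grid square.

QN02ul38

Shift to the Maidenhead origin (180°W, 90°S): lon 321.69666, lat 132.49422.
Field (20°×10°, letters A–R): lon ⌊321.69666/20⌋ = 16 → Q; lat ⌊132.49422/10⌋ = 13 → N.
Square (2°×1°, digits 0–9): lon ⌊1.69666/2⌋ = 0; lat ⌊2.49422/1⌋ = 2.
Subsquare (5′×2.5′, letters a–x): lon ⌊1.69666/0.0833333⌋ = 20 → u; lat ⌊0.49422/0.0416667⌋ = 11 → l.
Extended square (30″×15″, digits 0–9): lon ⌊0.02999/0.00833333⌋ = 3; lat ⌊0.03588/0.00416667⌋ = 8.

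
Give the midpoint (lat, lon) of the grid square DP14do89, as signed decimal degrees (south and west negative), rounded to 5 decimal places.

64.62292, -117.67917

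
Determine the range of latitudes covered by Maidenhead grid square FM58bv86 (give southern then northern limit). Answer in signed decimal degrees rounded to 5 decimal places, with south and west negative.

38.90000, 38.90417

Field F=5, M=12: +5·20° lon, +12·10° lat → SW at lon -80°, lat 30°.
Square 5, 8: +5·2° lon, +8·1° lat → SW at lon -70°, lat 38°.
Subsquare b=1, v=21: +1·0.0833333° lon, +21·0.0416667° lat → SW at lon -69.9167°, lat 38.875°.
Extended square 8, 6: +8·0.00833333° lon, +6·0.00416667° lat → SW at lon -69.85°, lat 38.9°.
Cell spans 0.00833333° lon × 0.00416667° lat.
south 38.90000, north 38.90417.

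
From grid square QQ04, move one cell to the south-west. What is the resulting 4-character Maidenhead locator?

Longitude square 0; −1 → -1, wraps to 9, carry into field.
Longitude field Q = 16; −1 → 15 = P.
Latitude square 4; −1 → 3.

PQ93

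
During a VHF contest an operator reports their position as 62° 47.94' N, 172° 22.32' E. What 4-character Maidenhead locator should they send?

RP62

Add 180° to longitude and 90° to latitude: 352.37, 152.80.
Field (20°×10°, letters A–R): lon ⌊352.37/20⌋ = 17 → R; lat ⌊152.80/10⌋ = 15 → P.
Square (2°×1°, digits 0–9): lon ⌊12.37/2⌋ = 6; lat ⌊2.80/1⌋ = 2.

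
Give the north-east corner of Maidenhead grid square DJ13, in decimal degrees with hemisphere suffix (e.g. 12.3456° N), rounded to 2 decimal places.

4.00° N, 116.00° W

Field D=3, J=9: +3·20° lon, +9·10° lat → SW at lon -120°, lat 0°.
Square 1, 3: +1·2° lon, +3·1° lat → SW at lon -118°, lat 3°.
Cell spans 2° lon × 1° lat. NE corner is SW corner plus one full cell.
latitude 4.00° N, longitude 116.00° W.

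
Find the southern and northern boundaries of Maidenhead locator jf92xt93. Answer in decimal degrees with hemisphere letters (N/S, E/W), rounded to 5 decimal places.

Field J=9, F=5: +9·20° lon, +5·10° lat → SW at lon 0°, lat -40°.
Square 9, 2: +9·2° lon, +2·1° lat → SW at lon 18°, lat -38°.
Subsquare x=23, t=19: +23·0.0833333° lon, +19·0.0416667° lat → SW at lon 19.9167°, lat -37.2083°.
Extended square 9, 3: +9·0.00833333° lon, +3·0.00416667° lat → SW at lon 19.9917°, lat -37.1958°.
Cell spans 0.00833333° lon × 0.00416667° lat.
south 37.19583° S, north 37.19167° S.

37.19583° S, 37.19167° S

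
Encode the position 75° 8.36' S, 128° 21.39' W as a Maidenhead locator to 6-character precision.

CB54tu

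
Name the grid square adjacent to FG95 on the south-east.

GG04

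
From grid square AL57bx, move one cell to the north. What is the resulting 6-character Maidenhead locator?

AL58ba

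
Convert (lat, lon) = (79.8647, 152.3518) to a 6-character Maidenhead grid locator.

QQ69eu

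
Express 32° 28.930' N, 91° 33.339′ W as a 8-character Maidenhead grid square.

Shift to the Maidenhead origin (180°W, 90°S): lon 88.44435, lat 122.48217.
Field (20°×10°, letters A–R): lon ⌊88.44435/20⌋ = 4 → E; lat ⌊122.48217/10⌋ = 12 → M.
Square (2°×1°, digits 0–9): lon ⌊8.44435/2⌋ = 4; lat ⌊2.48217/1⌋ = 2.
Subsquare (5′×2.5′, letters a–x): lon ⌊0.44435/0.0833333⌋ = 5 → f; lat ⌊0.48217/0.0416667⌋ = 11 → l.
Extended square (30″×15″, digits 0–9): lon ⌊0.02768/0.00833333⌋ = 3; lat ⌊0.02383/0.00416667⌋ = 5.

EM42fl35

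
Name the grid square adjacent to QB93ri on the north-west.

QB93qj

Longitude subsquare r = 17; −1 → 16 = q.
Latitude subsquare i = 8; +1 → 9 = j.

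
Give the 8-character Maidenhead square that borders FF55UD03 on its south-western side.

FF55td92

Longitude extended square 0; −1 → -1, wraps to 9, carry into subsquare.
Longitude subsquare u = 20; −1 → 19 = t.
Latitude extended square 3; −1 → 2.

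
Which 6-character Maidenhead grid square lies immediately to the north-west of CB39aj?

CB29xk

Longitude subsquare a = 0; −1 → -1, wraps to 23 = x, carry into square.
Longitude square 3; −1 → 2.
Latitude subsquare j = 9; +1 → 10 = k.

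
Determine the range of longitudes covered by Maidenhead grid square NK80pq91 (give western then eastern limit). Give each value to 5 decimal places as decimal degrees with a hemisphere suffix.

97.32500° E, 97.33333° E

Field N=13, K=10: +13·20° lon, +10·10° lat → SW at lon 80°, lat 10°.
Square 8, 0: +8·2° lon, +0·1° lat → SW at lon 96°, lat 10°.
Subsquare p=15, q=16: +15·0.0833333° lon, +16·0.0416667° lat → SW at lon 97.25°, lat 10.6667°.
Extended square 9, 1: +9·0.00833333° lon, +1·0.00416667° lat → SW at lon 97.325°, lat 10.6708°.
Cell spans 0.00833333° lon × 0.00416667° lat.
west 97.32500° E, east 97.33333° E.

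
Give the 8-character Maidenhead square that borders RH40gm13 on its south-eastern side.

Longitude extended square 1; +1 → 2.
Latitude extended square 3; −1 → 2.

RH40gm22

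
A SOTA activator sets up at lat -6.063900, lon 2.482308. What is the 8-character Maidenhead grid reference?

Shift to the Maidenhead origin (180°W, 90°S): lon 182.48231, lat 83.93610.
Field (20°×10°, letters A–R): 182.48231/20 → 9 → J, 83.93610/10 → 8 → I; chars JI.
Square (2°×1°, digits 0–9): 2.48231/2 → 1, 3.93610/1 → 3; chars 13.
Subsquare (5′×2.5′, letters a–x): 0.48231/0.0833333 → 5 → f, 0.93610/0.0416667 → 22 → w; chars fw.
Extended square (30″×15″, digits 0–9): 0.06564/0.00833333 → 7, 0.01943/0.00416667 → 4; chars 74.

JI13fw74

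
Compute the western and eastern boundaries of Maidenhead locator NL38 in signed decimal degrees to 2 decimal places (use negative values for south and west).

Field N=13, L=11: +13·20° lon, +11·10° lat → SW at lon 80°, lat 20°.
Square 3, 8: +3·2° lon, +8·1° lat → SW at lon 86°, lat 28°.
Cell spans 2° lon × 1° lat.
west 86.00, east 88.00.

86.00, 88.00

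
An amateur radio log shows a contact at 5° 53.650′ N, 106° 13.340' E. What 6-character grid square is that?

OJ35cv

Shift to the Maidenhead origin (180°W, 90°S): lon 286.2223, lat 95.8942.
Field (20°×10°, letters A–R): lon ⌊286.2223/20⌋ = 14 → O; lat ⌊95.8942/10⌋ = 9 → J.
Square (2°×1°, digits 0–9): lon ⌊6.2223/2⌋ = 3; lat ⌊5.8942/1⌋ = 5.
Subsquare (5′×2.5′, letters a–x): lon ⌊0.2223/0.0833333⌋ = 2 → c; lat ⌊0.8942/0.0416667⌋ = 21 → v.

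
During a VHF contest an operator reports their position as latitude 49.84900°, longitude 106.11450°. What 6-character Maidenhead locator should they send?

Add 180° to longitude and 90° to latitude: 286.1145, 139.8490.
Field (20°×10°, letters A–R): lon ⌊286.1145/20⌋ = 14 → O; lat ⌊139.8490/10⌋ = 13 → N.
Square (2°×1°, digits 0–9): lon ⌊6.1145/2⌋ = 3; lat ⌊9.8490/1⌋ = 9.
Subsquare (5′×2.5′, letters a–x): lon ⌊0.1145/0.0833333⌋ = 1 → b; lat ⌊0.8490/0.0416667⌋ = 20 → u.

ON39bu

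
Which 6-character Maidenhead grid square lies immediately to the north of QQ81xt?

Latitude subsquare t = 19; +1 → 20 = u.
The longitude characters are unchanged.

QQ81xu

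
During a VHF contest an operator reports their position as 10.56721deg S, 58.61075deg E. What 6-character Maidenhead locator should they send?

LH99hk

Shift to the Maidenhead origin (180°W, 90°S): lon 238.6107, lat 79.4328.
Field: 238.6107/20 → 11 → L, 79.4328/10 → 7 → H; chars LH.
Square: 18.6107/2 → 9, 9.4328/1 → 9; chars 99.
Subsquare: 0.6107/0.0833333 → 7 → h, 0.4328/0.0416667 → 10 → k; chars hk.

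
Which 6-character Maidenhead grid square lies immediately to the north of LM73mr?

Latitude subsquare r = 17; +1 → 18 = s.
The longitude characters are unchanged.

LM73ms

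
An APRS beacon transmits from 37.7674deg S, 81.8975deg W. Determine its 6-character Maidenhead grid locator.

Add 180° to longitude and 90° to latitude: 98.1025, 52.2326.
Field: 98.1025/20 → 4 → E, 52.2326/10 → 5 → F; chars EF.
Square: 18.1025/2 → 9, 2.2326/1 → 2; chars 92.
Subsquare: 0.1025/0.0833333 → 1 → b, 0.2326/0.0416667 → 5 → f; chars bf.

EF92bf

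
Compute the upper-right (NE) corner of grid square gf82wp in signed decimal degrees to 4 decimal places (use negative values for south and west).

-37.3333, -42.0833

Field G=6, F=5: +6·20° lon, +5·10° lat → SW at lon -60°, lat -40°.
Square 8, 2: +8·2° lon, +2·1° lat → SW at lon -44°, lat -38°.
Subsquare w=22, p=15: +22·0.0833333° lon, +15·0.0416667° lat → SW at lon -42.1667°, lat -37.375°.
Cell spans 0.0833333° lon × 0.0416667° lat. NE corner is SW corner plus one full cell.
latitude -37.3333, longitude -42.0833.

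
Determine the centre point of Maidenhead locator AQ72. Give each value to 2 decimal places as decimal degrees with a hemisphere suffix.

Field A=0, Q=16: +0·20° lon, +16·10° lat → SW at lon -180°, lat 70°.
Square 7, 2: +7·2° lon, +2·1° lat → SW at lon -166°, lat 72°.
Cell spans 2° lon × 1° lat. Centre is SW corner plus half of each.
latitude 72.50° N, longitude 165.00° W.

72.50° N, 165.00° W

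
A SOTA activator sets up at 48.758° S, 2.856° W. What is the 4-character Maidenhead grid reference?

Offset from 180°W / 90°S: lon 177.14°, lat 41.24°.
Field: 177.14/20 → 8 → I, 41.24/10 → 4 → E; chars IE.
Square: 17.14/2 → 8, 1.24/1 → 1; chars 81.

IE81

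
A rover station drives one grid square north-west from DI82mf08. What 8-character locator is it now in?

DI82lf99

Longitude extended square 0; −1 → -1, wraps to 9, carry into subsquare.
Longitude subsquare m = 12; −1 → 11 = l.
Latitude extended square 8; +1 → 9.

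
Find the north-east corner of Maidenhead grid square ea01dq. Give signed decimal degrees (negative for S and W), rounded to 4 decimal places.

Field E=4, A=0: +4·20° lon, +0·10° lat → SW at lon -100°, lat -90°.
Square 0, 1: +0·2° lon, +1·1° lat → SW at lon -100°, lat -89°.
Subsquare d=3, q=16: +3·0.0833333° lon, +16·0.0416667° lat → SW at lon -99.75°, lat -88.3333°.
Cell spans 0.0833333° lon × 0.0416667° lat. NE corner is SW corner plus one full cell.
latitude -88.2917, longitude -99.6667.

-88.2917, -99.6667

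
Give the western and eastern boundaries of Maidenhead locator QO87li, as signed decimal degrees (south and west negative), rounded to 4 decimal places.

Field Q=16, O=14: +16·20° lon, +14·10° lat → SW at lon 140°, lat 50°.
Square 8, 7: +8·2° lon, +7·1° lat → SW at lon 156°, lat 57°.
Subsquare l=11, i=8: +11·0.0833333° lon, +8·0.0416667° lat → SW at lon 156.917°, lat 57.3333°.
Cell spans 0.0833333° lon × 0.0416667° lat.
west 156.9167, east 157.0000.

156.9167, 157.0000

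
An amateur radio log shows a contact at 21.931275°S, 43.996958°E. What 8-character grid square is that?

LG18xb96

Add 180° to longitude and 90° to latitude: 223.99696, 68.06873.
Field (20°×10°, letters A–R): 223.99696/20 → 11 → L, 68.06873/10 → 6 → G; chars LG.
Square (2°×1°, digits 0–9): 3.99696/2 → 1, 8.06873/1 → 8; chars 18.
Subsquare (5′×2.5′, letters a–x): 1.99696/0.0833333 → 23 → x, 0.06873/0.0416667 → 1 → b; chars xb.
Extended square (30″×15″, digits 0–9): 0.08029/0.00833333 → 9, 0.02706/0.00416667 → 6; chars 96.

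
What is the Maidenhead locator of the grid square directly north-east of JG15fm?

Longitude subsquare f = 5; +1 → 6 = g.
Latitude subsquare m = 12; +1 → 13 = n.

JG15gn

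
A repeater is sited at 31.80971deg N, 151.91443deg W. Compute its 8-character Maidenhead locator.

BM41bt04

Offset from 180°W / 90°S: lon 28.08557°, lat 121.80971°.
Field: lon ⌊28.08557/20⌋ = 1 → B; lat ⌊121.80971/10⌋ = 12 → M.
Square: lon ⌊8.08557/2⌋ = 4; lat ⌊1.80971/1⌋ = 1.
Subsquare: lon ⌊0.08557/0.0833333⌋ = 1 → b; lat ⌊0.80971/0.0416667⌋ = 19 → t.
Extended square: lon ⌊0.00224/0.00833333⌋ = 0; lat ⌊0.01804/0.00416667⌋ = 4.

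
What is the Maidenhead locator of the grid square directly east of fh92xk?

Longitude subsquare x = 23; +1 → 24, wraps to 0 = a, carry into square.
Longitude square 9; +1 → 10, wraps to 0, carry into field.
Longitude field F = 5; +1 → 6 = G.
The latitude characters are unchanged.

GH02ak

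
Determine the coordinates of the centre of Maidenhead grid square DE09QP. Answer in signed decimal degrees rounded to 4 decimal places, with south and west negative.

-40.3542, -118.6250

Field D=3, E=4: +3·20° lon, +4·10° lat → SW at lon -120°, lat -50°.
Square 0, 9: +0·2° lon, +9·1° lat → SW at lon -120°, lat -41°.
Subsquare q=16, p=15: +16·0.0833333° lon, +15·0.0416667° lat → SW at lon -118.667°, lat -40.375°.
Cell spans 0.0833333° lon × 0.0416667° lat. Centre is SW corner plus half of each.
latitude -40.3542, longitude -118.6250.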